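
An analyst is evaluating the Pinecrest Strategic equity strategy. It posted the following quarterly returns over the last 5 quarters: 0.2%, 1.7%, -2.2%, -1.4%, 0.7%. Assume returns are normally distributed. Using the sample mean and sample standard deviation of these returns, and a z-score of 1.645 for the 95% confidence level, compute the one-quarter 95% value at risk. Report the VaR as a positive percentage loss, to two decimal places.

r̄ = (0.2 + 1.7 − 2.2 − 1.4 + 0.7) / 5 = -0.2000%
Sample σ = √[Σ(r − r̄)² / 4] = √[10.0200 / 4] = √2.5050 = 1.5827%
VaR = −(r̄ − z·σ) = −(-0.2000 − 1.645 × 1.5827) = −(-2.8035) = 2.8035%

2.80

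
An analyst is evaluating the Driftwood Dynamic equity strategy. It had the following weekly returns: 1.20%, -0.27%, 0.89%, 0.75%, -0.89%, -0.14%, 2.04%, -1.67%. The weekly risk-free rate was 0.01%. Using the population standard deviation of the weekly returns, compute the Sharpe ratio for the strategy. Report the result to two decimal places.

0.20

r̄ = (1.2 − 0.27 + 0.89 + 0.75 − 0.89 − 0.14 + 2.04 − 1.67) / 8 = 1.910 / 8 = 0.2388%
Population σ = √[Σ(r − r̄)² / 8] = √[10.1737 / 8] = √1.2717 = 1.1277%
Sharpe = (r̄ − rf) / σ = (0.2388 − 0.01) / 1.1277 = 0.2288 / 1.1277 = 0.2029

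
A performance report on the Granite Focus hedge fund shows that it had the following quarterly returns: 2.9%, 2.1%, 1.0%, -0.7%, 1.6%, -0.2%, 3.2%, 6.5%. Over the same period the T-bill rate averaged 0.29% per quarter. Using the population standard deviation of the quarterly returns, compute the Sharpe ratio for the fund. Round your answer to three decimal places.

0.832

r̄ = (2.9 + 2.1 + 1 − 0.7 + 1.6 − 0.2 + 3.2 + 6.5) / 8 = 16.40 / 8 = 2.0500%
Population σ = √[Σ(r − r̄)² / 8] = √[35.7800 / 8] = √4.4725 = 2.1148%
Sharpe = (r̄ − rf) / σ = (2.0500 − 0.29) / 2.1148 = 1.7600 / 2.1148 = 0.8322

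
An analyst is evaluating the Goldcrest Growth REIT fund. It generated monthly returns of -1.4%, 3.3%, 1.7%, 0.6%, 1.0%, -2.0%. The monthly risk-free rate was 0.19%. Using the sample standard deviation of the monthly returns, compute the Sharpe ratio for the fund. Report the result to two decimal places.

Mean return r̄ = 3.20 / 6 = 0.5333%
Σ(r − r̄)² = 19.3933; sample σ = √(19.3933/5) = 1.9694%
Sharpe = (r̄ − rf) / σ = (0.5333 − 0.19) / 1.9694 = 0.3433 / 1.9694 = 0.1743

0.17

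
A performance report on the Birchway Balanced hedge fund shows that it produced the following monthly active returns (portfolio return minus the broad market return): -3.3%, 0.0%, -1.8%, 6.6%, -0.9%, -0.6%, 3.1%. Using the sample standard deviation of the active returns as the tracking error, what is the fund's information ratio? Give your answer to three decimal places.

0.132

Mean return μ = 3.10 / 7 = 0.4429%
Sample std dev = √[67.0971 / 6] = 3.3441%
IR = μ / tracking error = 0.4429 / 3.3441 = 0.1324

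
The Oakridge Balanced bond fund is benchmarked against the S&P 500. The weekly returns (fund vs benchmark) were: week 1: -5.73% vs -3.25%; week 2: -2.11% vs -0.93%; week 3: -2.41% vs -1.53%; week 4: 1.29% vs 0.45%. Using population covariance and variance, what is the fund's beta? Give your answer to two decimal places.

r̄p = -2.2400%,  r̄m = -1.3150%
Cov = Σ(rp − r̄p)(rm − r̄m) / 4 = 3.2676
Var(rm) = Σ(rm − r̄m)² / 4 = 1.7635
β = Cov / Var = 3.2676 / 1.7635 = 1.8529

1.85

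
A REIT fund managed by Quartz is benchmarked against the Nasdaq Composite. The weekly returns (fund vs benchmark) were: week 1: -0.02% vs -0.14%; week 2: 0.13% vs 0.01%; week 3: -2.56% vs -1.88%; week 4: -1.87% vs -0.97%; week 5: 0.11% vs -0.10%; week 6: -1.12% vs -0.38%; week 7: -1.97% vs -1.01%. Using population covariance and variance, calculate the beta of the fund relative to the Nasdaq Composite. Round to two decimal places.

r̄p = -1.0429%,  r̄m = -0.6386%
Cov = Σ(rp − r̄p)(rm − r̄m) / 7 = 0.6248
Var(rm) = Σ(rm − r̄m)² / 7 = 0.4022
β = Cov / Var = 0.6248 / 0.4022 = 1.5535

1.55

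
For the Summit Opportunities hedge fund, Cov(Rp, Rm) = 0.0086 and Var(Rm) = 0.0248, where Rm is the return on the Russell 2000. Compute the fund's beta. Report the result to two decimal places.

0.35

β = Cov(Rp, Rm) / Var(Rm) = 0.0086 / 0.0248 = 0.3468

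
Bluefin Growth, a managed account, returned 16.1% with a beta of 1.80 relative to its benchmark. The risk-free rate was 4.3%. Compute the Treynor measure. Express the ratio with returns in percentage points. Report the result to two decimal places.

6.56

Treynor = (Rp − Rf) / β = (16.1% − 4.3%) / 1.80 = 11.80 / 1.80 = 6.5556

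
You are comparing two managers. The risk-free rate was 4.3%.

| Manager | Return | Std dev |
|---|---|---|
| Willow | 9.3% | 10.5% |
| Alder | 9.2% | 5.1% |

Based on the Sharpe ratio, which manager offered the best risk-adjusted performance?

Willow: Sharpe ratio = (9.3% − 4.3%) / 10.5% = 0.476
Alder: Sharpe ratio = (9.2% − 4.3%) / 5.1% = 0.961
Highest: Alder (0.961).

Alder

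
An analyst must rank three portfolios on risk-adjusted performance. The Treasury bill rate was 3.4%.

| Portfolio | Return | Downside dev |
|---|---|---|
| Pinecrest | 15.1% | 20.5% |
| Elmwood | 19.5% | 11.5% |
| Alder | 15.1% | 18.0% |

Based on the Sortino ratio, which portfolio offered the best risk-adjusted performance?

Pinecrest: Sortino ratio = (15.1% − 3.4%) / 20.5% = 0.571
Elmwood: Sortino ratio = (19.5% − 3.4%) / 11.5% = 1.400
Alder: Sortino ratio = (15.1% − 3.4%) / 18.0% = 0.650
Highest: Elmwood (1.400).

Elmwood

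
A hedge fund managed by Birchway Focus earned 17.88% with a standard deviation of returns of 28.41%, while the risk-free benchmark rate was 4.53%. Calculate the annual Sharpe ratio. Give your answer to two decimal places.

Sharpe = (Rp − Rf) / σp = (17.88% − 4.53%) / 28.41% = 13.35% / 28.41% = 0.4699

0.47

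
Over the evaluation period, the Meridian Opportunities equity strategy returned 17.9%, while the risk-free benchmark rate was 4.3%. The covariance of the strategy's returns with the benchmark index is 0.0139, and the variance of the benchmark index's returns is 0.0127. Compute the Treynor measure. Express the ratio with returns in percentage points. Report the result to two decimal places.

β = Cov / Var = 0.0139 / 0.0127 = 1.0945
Treynor = (Rp − Rf) / β = (17.9% − 4.3%) / 1.0945 = 13.60 / 1.0945 = 12.4258

12.43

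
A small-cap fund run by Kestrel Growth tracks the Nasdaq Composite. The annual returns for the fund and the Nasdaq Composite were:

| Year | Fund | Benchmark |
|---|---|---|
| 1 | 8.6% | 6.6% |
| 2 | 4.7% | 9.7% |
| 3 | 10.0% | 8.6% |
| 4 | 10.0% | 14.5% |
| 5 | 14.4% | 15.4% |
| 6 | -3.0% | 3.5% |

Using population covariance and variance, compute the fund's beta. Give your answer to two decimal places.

r̄p = 7.4500%,  r̄m = 9.7167%
Cov = Σ(rp − r̄p)(rm − r̄m) / 6 = 18.3792
Var(rm) = Σ(rm − r̄m)² / 6 = 17.4647
β = Cov / Var = 18.3792 / 17.4647 = 1.0524

1.05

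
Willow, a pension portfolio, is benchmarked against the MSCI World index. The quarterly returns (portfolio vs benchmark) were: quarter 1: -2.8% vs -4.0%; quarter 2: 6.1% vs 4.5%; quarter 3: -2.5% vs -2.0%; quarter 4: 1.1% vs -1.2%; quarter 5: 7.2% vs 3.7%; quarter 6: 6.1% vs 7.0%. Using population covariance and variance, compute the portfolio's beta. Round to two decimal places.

0.98

r̄p = 2.5333%,  r̄m = 1.3333%
Cov = Σ(rp − r̄p)(rm − r̄m) / 6 = 15.2339
Var(rm) = Σ(rm − r̄m)² / 6 = 15.6189
β = Cov / Var = 15.2339 / 15.6189 = 0.9754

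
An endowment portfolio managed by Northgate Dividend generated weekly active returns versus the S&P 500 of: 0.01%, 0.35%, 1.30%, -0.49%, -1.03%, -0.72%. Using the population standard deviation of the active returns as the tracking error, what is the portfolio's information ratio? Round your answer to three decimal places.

-0.125

r̄ = (0.01 + 0.35 + 1.3 − 0.49 − 1.03 − 0.72) / 6 = -0.0967%
Population σ = √[Σ(r − r̄)² / 6] = √[3.5759 / 6] = √0.5960 = 0.7720%
IR = r̄ / tracking error = -0.0967 / 0.7720 = -0.1253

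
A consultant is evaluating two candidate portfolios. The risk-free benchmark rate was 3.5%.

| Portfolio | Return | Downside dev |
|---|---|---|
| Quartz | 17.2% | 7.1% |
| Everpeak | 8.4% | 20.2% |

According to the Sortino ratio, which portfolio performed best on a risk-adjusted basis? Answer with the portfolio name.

Quartz

Quartz: Sortino ratio = (17.2% − 3.5%) / 7.1% = 1.930
Everpeak: Sortino ratio = (8.4% − 3.5%) / 20.2% = 0.243
Highest: Quartz (1.930).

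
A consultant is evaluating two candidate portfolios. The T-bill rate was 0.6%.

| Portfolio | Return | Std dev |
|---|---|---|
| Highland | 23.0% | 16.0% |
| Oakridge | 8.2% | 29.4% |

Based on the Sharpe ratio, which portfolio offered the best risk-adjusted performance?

Highland: Sharpe ratio = (23.0% − 0.6%) / 16.0% = 1.400
Oakridge: Sharpe ratio = (8.2% − 0.6%) / 29.4% = 0.259
Highest: Highland (1.400).

Highland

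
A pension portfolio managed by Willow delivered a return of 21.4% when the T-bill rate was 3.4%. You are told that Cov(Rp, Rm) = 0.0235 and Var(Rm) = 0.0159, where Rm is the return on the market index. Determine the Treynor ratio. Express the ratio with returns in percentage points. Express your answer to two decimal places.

12.18

β = Cov / Var = 0.0235 / 0.0159 = 1.4780
Treynor = (Rp − Rf) / β = (21.4% − 3.4%) / 1.4780 = 18.00 / 1.4780 = 12.1786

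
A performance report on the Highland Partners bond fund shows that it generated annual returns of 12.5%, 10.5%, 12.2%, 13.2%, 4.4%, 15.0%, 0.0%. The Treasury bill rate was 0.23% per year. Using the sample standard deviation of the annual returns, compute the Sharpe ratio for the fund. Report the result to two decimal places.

r̄ = (12.5 + 10.5 + 12.2 + 13.2 + 4.4 + 15 + 0) / 7 = 9.6857%
Sample std dev = √[177.2486 / 6] = 5.4352%
Sharpe = (r̄ − rf) / σ = (9.6857 − 0.23) / 5.4352 = 9.4557 / 5.4352 = 1.7397

1.74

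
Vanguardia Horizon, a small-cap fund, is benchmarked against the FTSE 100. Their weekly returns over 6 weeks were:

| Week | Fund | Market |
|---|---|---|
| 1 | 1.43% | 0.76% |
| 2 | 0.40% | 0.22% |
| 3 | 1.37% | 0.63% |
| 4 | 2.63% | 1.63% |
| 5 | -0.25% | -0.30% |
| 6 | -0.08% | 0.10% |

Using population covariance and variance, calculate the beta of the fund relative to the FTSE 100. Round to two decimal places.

r̄p = 0.9167%,  r̄m = 0.5067%
Cov = Σ(rp − r̄p)(rm − r̄m) / 6 = 0.6009
Var(rm) = Σ(rm − r̄m)² / 6 = 0.3733
β = Cov / Var = 0.6009 / 0.3733 = 1.6097

1.61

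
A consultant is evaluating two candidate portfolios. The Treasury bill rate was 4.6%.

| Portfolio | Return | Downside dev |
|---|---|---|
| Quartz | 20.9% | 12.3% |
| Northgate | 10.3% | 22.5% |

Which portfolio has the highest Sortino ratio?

Quartz: Sortino ratio = (20.9% − 4.6%) / 12.3% = 1.325
Northgate: Sortino ratio = (10.3% − 4.6%) / 22.5% = 0.253
Highest: Quartz (1.325).

Quartz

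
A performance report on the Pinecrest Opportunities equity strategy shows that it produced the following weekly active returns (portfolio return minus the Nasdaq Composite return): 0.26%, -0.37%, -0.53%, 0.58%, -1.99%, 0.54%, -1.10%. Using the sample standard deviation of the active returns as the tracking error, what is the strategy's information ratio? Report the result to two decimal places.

μ = (0.26 − 0.37 − 0.53 + 0.58 − 1.99 + 0.54 − 1.1) / 7 = -0.3729%
Σ(r − μ)² = (0.26 − (-0.3729))² + (-0.37 − (-0.3729))² + (-0.53 − (-0.3729))² + … = 5.3103
sample σ = √(5.3103 / 6) = √0.8851 = 0.9408%
IR = μ / tracking error = -0.3729 / 0.9408 = -0.3964

-0.40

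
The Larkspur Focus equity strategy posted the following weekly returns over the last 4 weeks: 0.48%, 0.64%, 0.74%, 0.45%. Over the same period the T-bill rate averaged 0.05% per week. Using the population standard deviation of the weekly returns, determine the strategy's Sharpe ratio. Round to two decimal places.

Mean return μ = 2.310 / 4 = 0.5775%
Σ(r − μ)² = (0.48 − 0.5775)² + (0.64 − 0.5775)² + … = 0.0561
σ = √[0.0561 / 4] = 0.1184%
Sharpe = (μ − rf) / σ = (0.5775 − 0.05) / 0.1184 = 0.5275 / 0.1184 = 4.4552

4.46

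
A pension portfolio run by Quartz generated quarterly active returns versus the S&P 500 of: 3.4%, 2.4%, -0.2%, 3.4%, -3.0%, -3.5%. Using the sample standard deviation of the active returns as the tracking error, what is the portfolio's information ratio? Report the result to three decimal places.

0.133

Mean return r̄ = 2.50 / 6 = 0.4167%
Σ(r − r̄)² = (3.4 − 0.4167)² + (2.4 − 0.4167)² + (-0.2 − 0.4167)² + … = 49.1283
sample σ = √(49.1283 / 5) = √9.8257 = 3.1346%
IR = r̄ / tracking error = 0.4167 / 3.1346 = 0.1329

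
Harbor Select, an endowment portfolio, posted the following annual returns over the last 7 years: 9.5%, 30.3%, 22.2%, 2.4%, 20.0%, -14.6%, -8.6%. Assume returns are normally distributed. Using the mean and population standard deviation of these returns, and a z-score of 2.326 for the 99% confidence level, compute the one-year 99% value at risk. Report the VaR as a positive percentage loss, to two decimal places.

27.07

r̄ = (9.5 + 30.3 + 22.2 + 2.4 + 20 − 14.6 − 8.6) / 7 = 61.20 / 7 = 8.7429%
Σ(r − r̄)² = (9.5 − 8.7429)² + (30.3 − 8.7429)² + … = 1658.9971
population σ = √(1658.9971 / 7) = √236.9996 = 15.3948%
VaR = −(r̄ − z·σ) = −(8.7429 − 2.326 × 15.3948) = −(-27.0654) = 27.0654%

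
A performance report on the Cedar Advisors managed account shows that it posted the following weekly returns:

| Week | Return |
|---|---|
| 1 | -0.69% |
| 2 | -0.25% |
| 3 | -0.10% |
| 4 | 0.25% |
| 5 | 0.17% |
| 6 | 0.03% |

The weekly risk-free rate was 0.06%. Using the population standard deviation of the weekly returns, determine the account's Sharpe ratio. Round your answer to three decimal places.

-0.508

Mean return r̄ = -0.590 / 6 = -0.0983%
Population std dev = √[0.5829 / 6] = 0.3117%
Sharpe = (r̄ − rf) / σ = (-0.0983 − 0.06) / 0.3117 = -0.1583 / 0.3117 = -0.5079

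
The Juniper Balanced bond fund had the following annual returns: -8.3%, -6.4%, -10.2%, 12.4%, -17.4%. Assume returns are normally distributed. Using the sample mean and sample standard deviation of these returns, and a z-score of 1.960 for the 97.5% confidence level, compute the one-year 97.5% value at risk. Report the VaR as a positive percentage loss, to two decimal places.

Mean return r̄ = -29.90 / 5 = -5.9800%
Σ(r − r̄)² = (-8.3 − (-5.9800))² + (-6.4 − (-5.9800))² + (-10.2 − (-5.9800))² + … = 491.6080
σ = √[491.6080 / 4] = 11.0861%
VaR = −(r̄ − z·σ) = −(-5.9800 − 1.960 × 11.0861) = −(-27.7088) = 27.7088%

27.71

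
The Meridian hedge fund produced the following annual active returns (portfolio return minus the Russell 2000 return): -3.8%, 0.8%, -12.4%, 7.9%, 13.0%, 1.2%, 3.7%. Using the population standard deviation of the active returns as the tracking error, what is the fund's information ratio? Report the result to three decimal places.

r̄ = (-3.8 + 0.8 − 12.4 + 7.9 + 13 + 1.2 + 3.7) / 7 = 10.40 / 7 = 1.4857%
Σ(r − r̄)² = (-3.8 − 1.4857)² + (0.8 − 1.4857)² + … = 399.9286
σ = √[399.9286 / 7] = 7.5586%
IR = r̄ / tracking error = 1.4857 / 7.5586 = 0.1966

0.197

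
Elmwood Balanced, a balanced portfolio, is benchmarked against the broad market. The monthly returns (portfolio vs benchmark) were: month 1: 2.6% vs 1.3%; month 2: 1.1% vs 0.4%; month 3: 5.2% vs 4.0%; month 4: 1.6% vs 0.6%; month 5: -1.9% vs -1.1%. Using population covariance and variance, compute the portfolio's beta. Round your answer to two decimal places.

r̄p = 1.7200%,  r̄m = 1.0400%
Cov = Σ(rp − r̄p)(rm − r̄m) / 5 = 3.7452
Var(rm) = Σ(rm − r̄m)² / 5 = 2.8024
β = Cov / Var = 3.7452 / 2.8024 = 1.3364

1.34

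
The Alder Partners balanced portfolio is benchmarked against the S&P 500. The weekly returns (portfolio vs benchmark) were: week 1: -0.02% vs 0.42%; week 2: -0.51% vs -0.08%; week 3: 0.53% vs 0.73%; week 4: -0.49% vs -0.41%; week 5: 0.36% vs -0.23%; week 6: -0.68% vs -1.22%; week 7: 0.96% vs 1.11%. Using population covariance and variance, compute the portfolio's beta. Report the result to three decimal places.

r̄p = 0.0214%,  r̄m = 0.0457%
Cov = Σ(rp − r̄p)(rm − r̄m) / 7 = 0.3465
Var(rm) = Σ(rm − r̄m)² / 7 = 0.5204
β = Cov / Var = 0.3465 / 0.5204 = 0.6658

0.666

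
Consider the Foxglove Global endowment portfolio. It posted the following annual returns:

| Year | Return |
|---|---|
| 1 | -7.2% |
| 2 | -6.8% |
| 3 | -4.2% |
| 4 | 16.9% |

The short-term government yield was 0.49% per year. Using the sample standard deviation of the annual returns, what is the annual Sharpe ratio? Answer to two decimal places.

-0.07

μ = (-7.2 − 6.8 − 4.2 + 16.9) / 4 = -1.30 / 4 = -0.3250%
Sample σ = √[Σ(r − μ)² / 3] = √[400.9075 / 3] = √133.6358 = 11.5601%
Sharpe = (μ − rf) / σ = (-0.3250 − 0.49) / 11.5601 = -0.8150 / 11.5601 = -0.0705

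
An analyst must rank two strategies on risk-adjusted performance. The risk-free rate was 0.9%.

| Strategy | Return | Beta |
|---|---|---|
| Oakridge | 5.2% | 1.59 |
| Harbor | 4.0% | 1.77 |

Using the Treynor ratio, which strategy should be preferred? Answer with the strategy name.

Oakridge

Oakridge: Treynor = (5.2% − 0.9%) / 1.59 = 2.704
Harbor: Treynor = (4.0% − 0.9%) / 1.77 = 1.751
Highest: Oakridge (2.704).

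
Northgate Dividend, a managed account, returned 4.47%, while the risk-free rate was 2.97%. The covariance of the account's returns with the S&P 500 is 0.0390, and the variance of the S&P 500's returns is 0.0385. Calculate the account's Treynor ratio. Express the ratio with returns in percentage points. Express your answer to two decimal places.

β = Cov / Var = 0.0390 / 0.0385 = 1.0130
Treynor = (Rp − Rf) / β = (4.47% − 2.97%) / 1.0130 = 1.50 / 1.0130 = 1.4808

1.48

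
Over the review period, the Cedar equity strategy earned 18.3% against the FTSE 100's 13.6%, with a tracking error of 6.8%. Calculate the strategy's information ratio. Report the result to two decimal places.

0.69

IR = (Rp − Rb) / TE = (18.3% − 13.6%) / 6.8% = 4.70% / 6.8% = 0.6912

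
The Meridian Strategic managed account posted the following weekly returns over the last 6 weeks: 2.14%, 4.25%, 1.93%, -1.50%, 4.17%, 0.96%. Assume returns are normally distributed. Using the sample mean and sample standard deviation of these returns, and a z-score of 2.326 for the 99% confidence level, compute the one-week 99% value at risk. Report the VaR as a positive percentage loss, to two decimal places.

3.01

Mean return μ = 11.950 / 6 = 1.9917%
Σ(r − μ)² = (2.14 − 1.9917)² + (4.25 − 1.9917)² + (1.93 − 1.9917)² + … = 23.1271
sample σ = √(23.1271 / 5) = √4.6254 = 2.1507%
VaR = −(μ − z·σ) = −(1.9917 − 2.326 × 2.1507) = −(-3.0108) = 3.0108%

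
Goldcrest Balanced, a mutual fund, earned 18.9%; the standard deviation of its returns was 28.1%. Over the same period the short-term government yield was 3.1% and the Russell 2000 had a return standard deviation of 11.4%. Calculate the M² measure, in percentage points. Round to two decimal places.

9.51

Sharpe = (Rp − Rf) / σp = (18.9% − 3.1%) / 28.1% = 0.5623
M² = Rf + Sharpe × σm = 3.1% + 0.5623 × 11.4% = 9.5102%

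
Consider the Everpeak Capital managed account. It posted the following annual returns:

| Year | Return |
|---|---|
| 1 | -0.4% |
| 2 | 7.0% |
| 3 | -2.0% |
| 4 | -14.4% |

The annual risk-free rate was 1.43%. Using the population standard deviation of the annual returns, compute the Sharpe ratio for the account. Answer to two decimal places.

-0.50

r̄ = (-0.4 + 7 − 2 − 14.4) / 4 = -9.80 / 4 = -2.4500%
Σ(r − r̄)² = 236.5100; population σ = √(236.5100/4) = 7.6894%
Sharpe = (r̄ − rf) / σ = (-2.4500 − 1.43) / 7.6894 = -3.8800 / 7.6894 = -0.5046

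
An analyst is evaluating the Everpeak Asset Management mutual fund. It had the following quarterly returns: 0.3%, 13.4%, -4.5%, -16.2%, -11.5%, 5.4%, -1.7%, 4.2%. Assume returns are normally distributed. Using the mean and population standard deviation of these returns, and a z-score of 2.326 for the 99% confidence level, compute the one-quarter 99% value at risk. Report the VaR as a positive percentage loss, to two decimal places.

μ = (0.3 + 13.4 − 4.5 − 16.2 − 11.5 + 5.4 − 1.7 + 4.2) / 8 = -10.60 / 8 = -1.3250%
Population σ = √[Σ(r − μ)² / 8] = √[630.2350 / 8] = √78.7794 = 8.8758%
VaR = −(μ − z·σ) = −(-1.3250 − 2.326 × 8.8758) = −(-21.9701) = 21.9701%

21.97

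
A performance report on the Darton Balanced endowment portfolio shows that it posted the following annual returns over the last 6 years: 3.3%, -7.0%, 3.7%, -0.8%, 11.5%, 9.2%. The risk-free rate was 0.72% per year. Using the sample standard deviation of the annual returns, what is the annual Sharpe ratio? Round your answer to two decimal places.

0.39

μ = (3.3 − 7 + 3.7 − 0.8 + 11.5 + 9.2) / 6 = 3.3167%
Sample std dev = √[225.1083 / 5] = 6.7098%
Sharpe = (μ − rf) / σ = (3.3167 − 0.72) / 6.7098 = 2.5967 / 6.7098 = 0.3870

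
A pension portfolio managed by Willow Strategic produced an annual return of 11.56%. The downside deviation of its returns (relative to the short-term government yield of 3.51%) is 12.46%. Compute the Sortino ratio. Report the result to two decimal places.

0.65

Sortino = (Rp − Rf) / σd = (11.56% − 3.51%) / 12.46% = 8.05% / 12.46% = 0.6461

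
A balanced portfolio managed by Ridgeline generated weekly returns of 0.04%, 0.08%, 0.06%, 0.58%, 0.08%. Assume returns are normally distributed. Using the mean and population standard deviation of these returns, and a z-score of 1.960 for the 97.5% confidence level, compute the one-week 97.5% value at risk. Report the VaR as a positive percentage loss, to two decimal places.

0.24

r̄ = (0.04 + 0.08 + 0.06 + 0.58 + 0.08) / 5 = 0.1680%
Population σ = √[Σ(r − r̄)² / 5] = √[0.2133 / 5] = √0.0427 = 0.2066%
VaR = −(r̄ − z·σ) = −(0.1680 − 1.960 × 0.2066) = −(-0.2369) = 0.2369%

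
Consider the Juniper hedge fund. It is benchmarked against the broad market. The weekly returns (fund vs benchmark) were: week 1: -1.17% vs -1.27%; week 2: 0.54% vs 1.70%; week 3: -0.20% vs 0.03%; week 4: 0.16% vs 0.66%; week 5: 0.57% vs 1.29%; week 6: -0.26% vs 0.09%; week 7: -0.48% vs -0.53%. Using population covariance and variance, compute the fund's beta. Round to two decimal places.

r̄p = -0.1200%,  r̄m = 0.2814%
Cov = Σ(rp − r̄p)(rm − r̄m) / 7 = 0.5295
Var(rm) = Σ(rm − r̄m)² / 7 = 0.9054
β = Cov / Var = 0.5295 / 0.9054 = 0.5848

0.58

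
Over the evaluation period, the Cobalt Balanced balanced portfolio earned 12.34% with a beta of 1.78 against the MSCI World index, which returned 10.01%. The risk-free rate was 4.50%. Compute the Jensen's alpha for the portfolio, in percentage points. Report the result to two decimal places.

-1.97

CAPM expected return = Rf + β(Rm − Rf) = 4.50% + 1.78 × (10.01% − 4.50%) = 4.5 + 1.78 × 5.51 = 14.3078%
Jensen's α = Rp − E[R] = 12.34% − 14.3078% = -1.9678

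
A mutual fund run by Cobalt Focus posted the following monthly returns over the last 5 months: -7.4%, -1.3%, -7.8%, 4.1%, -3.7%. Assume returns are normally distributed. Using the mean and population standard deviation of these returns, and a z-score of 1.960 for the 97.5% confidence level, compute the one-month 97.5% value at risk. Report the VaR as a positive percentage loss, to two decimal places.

Mean return r̄ = -16.10 / 5 = -3.2200%
Σ(r − r̄)² = (-7.4 − (-3.2200))² + (-1.3 − (-3.2200))² + … = 95.9480
population σ = √(95.9480 / 5) = √19.1896 = 4.3806%
VaR = −(r̄ − z·σ) = −(-3.2200 − 1.960 × 4.3806) = −(-11.8060) = 11.8060%

11.81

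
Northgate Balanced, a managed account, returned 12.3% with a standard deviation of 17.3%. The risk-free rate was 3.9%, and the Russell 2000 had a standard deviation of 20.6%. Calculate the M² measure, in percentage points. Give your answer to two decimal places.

13.90

Sharpe = (Rp − Rf) / σp = (12.3% − 3.9%) / 17.3% = 0.4855
M² = Rf + Sharpe × σm = 3.9% + 0.4855 × 20.6% = 13.9013%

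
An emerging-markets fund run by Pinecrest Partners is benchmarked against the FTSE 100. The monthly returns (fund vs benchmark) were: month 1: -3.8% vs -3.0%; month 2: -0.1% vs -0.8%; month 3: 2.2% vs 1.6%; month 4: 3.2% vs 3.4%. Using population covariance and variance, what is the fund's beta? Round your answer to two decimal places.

r̄p = 0.3750%,  r̄m = 0.3000%
Cov = Σ(rp − r̄p)(rm − r̄m) / 4 = 6.3575
Var(rm) = Σ(rm − r̄m)² / 4 = 5.8500
β = Cov / Var = 6.3575 / 5.8500 = 1.0868

1.09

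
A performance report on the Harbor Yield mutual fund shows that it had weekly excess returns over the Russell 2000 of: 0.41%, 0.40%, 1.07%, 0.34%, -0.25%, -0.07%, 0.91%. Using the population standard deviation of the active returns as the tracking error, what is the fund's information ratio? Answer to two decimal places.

0.91

r̄ = (0.41 + 0.4 + 1.07 + 0.34 − 0.25 − 0.07 + 0.91) / 7 = 0.4014%
Population σ = √[Σ(r − r̄)² / 7] = √[1.3561 / 7] = √0.1937 = 0.4401%
IR = r̄ / tracking error = 0.4014 / 0.4401 = 0.9121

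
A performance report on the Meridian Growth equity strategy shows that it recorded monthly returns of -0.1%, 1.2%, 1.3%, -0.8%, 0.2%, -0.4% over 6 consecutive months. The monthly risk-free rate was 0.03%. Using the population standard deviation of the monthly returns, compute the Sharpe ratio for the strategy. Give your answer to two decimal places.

Mean return r̄ = 1.40 / 6 = 0.2333%
Σ(r − r̄)² = 3.6533; population σ = √(3.6533/6) = 0.7803%
Sharpe = (r̄ − rf) / σ = (0.2333 − 0.03) / 0.7803 = 0.2033 / 0.7803 = 0.2605

0.26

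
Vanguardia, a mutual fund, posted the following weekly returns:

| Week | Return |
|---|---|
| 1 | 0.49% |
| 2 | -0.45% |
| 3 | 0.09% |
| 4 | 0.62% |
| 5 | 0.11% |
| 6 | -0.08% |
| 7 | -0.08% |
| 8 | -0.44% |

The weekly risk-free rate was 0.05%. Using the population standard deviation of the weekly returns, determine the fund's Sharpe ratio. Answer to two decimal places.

-0.05

Mean return r̄ = 0.260 / 8 = 0.0325%
Σ(r − r̄)² = (0.49 − 0.0325)² + (-0.45 − 0.0325)² + (0.09 − 0.0325)² + … = 1.0452
population σ = √(1.0452 / 8) = √0.1307 = 0.3615%
Sharpe = (r̄ − rf) / σ = (0.0325 − 0.05) / 0.3615 = -0.0175 / 0.3615 = -0.0484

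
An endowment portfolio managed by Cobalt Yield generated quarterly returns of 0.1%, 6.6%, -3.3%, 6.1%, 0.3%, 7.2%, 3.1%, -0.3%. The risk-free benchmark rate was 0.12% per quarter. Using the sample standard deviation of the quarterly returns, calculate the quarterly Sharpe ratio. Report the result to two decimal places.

0.61

μ = (0.1 + 6.6 − 3.3 + 6.1 + 0.3 + 7.2 + 3.1 − 0.3) / 8 = 2.4750%
Σ(r − μ)² = (0.1 − 2.4750)² + (6.6 − 2.4750)² + … = 104.2950
σ = √[104.2950 / 7] = 3.8600%
Sharpe = (μ − rf) / σ = (2.4750 − 0.12) / 3.8600 = 2.3550 / 3.8600 = 0.6101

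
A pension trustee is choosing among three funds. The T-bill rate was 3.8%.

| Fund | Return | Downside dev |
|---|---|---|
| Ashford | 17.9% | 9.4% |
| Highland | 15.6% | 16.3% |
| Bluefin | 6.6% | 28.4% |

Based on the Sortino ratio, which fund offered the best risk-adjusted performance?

Ashford

Ashford: Sortino ratio = (17.9% − 3.8%) / 9.4% = 1.500
Highland: Sortino ratio = (15.6% − 3.8%) / 16.3% = 0.724
Bluefin: Sortino ratio = (6.6% − 3.8%) / 28.4% = 0.099
Highest: Ashford (1.500).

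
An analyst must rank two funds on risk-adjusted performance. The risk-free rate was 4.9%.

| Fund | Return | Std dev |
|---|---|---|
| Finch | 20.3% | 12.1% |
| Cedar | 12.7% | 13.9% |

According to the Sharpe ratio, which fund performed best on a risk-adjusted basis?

Finch

Finch: Sharpe ratio = (20.3% − 4.9%) / 12.1% = 1.273
Cedar: Sharpe ratio = (12.7% − 4.9%) / 13.9% = 0.561
Highest: Finch (1.273).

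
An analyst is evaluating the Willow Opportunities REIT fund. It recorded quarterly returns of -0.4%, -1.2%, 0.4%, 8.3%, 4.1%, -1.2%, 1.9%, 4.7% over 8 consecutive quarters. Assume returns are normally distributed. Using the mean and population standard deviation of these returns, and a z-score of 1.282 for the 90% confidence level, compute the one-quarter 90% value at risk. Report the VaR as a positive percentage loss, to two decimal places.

r̄ = (-0.4 − 1.2 + 0.4 + 8.3 + 4.1 − 1.2 + 1.9 + 4.7) / 8 = 16.60 / 8 = 2.0750%
Σ(r − r̄)² = (-0.4 − 2.0750)² + (-1.2 − 2.0750)² + (0.4 − 2.0750)² + … = 80.1550
population σ = √(80.1550 / 8) = √10.0194 = 3.1653%
VaR = −(r̄ − z·σ) = −(2.0750 − 1.282 × 3.1653) = −(-1.9829) = 1.9829%

1.98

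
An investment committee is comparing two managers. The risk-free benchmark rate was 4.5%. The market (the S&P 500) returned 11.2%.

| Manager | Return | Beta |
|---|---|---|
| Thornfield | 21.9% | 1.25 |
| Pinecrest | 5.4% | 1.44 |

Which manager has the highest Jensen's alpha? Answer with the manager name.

Thornfield

Thornfield: α = 21.9% − [4.5% + 1.25 × (11.2% − 4.5%)] = 9.025
Pinecrest: α = 5.4% − [4.5% + 1.44 × (11.2% − 4.5%)] = -8.748
Highest: Thornfield (9.025).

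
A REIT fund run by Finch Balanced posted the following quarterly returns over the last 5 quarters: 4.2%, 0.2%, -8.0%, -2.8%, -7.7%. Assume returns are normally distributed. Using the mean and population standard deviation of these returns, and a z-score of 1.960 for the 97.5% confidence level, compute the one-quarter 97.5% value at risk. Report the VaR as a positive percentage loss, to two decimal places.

Mean return r̄ = -14.10 / 5 = -2.8200%
Population σ = √[Σ(r − r̄)² / 5] = √[109.0480 / 5] = √21.8096 = 4.6701%
VaR = −(r̄ − z·σ) = −(-2.8200 − 1.960 × 4.6701) = −(-11.9734) = 11.9734%

11.97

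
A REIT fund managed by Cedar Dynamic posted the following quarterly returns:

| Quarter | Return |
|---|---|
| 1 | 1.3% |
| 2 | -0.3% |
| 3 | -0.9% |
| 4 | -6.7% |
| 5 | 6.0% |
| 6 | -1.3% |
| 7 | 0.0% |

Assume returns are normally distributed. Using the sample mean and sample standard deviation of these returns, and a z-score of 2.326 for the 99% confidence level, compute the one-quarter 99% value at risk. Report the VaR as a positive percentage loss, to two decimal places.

9.01

r̄ = (1.3 − 0.3 − 0.9 − 6.7 + 6 − 1.3 + 0) / 7 = -1.90 / 7 = -0.2714%
Sample std dev = √[84.6543 / 6] = 3.7562%
VaR = −(r̄ − z·σ) = −(-0.2714 − 2.326 × 3.7562) = −(-9.0083) = 9.0083%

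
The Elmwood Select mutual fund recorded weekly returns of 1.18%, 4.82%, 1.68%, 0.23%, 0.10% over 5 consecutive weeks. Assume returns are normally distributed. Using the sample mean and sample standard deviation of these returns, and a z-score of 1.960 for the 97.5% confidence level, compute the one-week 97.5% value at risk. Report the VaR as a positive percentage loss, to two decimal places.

μ = (1.18 + 4.82 + 1.68 + 0.23 + 0.1) / 5 = 8.010 / 5 = 1.6020%
Σ(r − μ)² = 14.6781; sample σ = √(14.6781/4) = 1.9156%
VaR = −(μ − z·σ) = −(1.6020 − 1.960 × 1.9156) = −(-2.1526) = 2.1526%

2.15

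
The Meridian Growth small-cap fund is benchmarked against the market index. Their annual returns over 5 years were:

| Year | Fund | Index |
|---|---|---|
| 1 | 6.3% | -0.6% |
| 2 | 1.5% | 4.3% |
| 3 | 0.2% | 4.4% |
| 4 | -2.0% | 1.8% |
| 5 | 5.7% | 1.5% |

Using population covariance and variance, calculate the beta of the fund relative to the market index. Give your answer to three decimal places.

r̄p = 2.3400%,  r̄m = 2.2800%
Cov = Σ(rp − r̄p)(rm − r̄m) / 5 = -3.6352
Var(rm) = Σ(rm − r̄m)² / 5 = 3.5416
β = Cov / Var = -3.6352 / 3.5416 = -1.0264

-1.026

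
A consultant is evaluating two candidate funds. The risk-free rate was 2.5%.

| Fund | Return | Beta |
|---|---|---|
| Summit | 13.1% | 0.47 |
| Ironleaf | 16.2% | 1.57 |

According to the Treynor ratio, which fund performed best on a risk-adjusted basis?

Summit

Summit: Treynor = (13.1% − 2.5%) / 0.47 = 22.553
Ironleaf: Treynor = (16.2% − 2.5%) / 1.57 = 8.726
Highest: Summit (22.553).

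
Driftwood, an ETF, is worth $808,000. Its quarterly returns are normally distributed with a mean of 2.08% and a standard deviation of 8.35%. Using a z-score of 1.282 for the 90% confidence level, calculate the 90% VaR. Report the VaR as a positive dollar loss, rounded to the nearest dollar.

$69,688

Return at the 90% tail: μ − z·σ = 2.08% − 1.282 × 8.35% = 2.08 − 10.7047 = -8.6247%
VaR = −(-8.6247%) × $808,000 = 8.6247% × $808,000 = $69,688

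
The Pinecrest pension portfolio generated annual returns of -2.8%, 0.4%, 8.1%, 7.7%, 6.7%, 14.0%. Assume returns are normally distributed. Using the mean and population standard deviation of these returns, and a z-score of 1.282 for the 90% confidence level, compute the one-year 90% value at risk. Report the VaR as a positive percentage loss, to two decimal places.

1.34

r̄ = (-2.8 + 0.4 + 8.1 + 7.7 + 6.7 + 14) / 6 = 5.6833%
Σ(r − r̄)² = 179.9883; population σ = √(179.9883/6) = 5.4770%
VaR = −(r̄ − z·σ) = −(5.6833 − 1.282 × 5.4770) = −(-1.3382) = 1.3382%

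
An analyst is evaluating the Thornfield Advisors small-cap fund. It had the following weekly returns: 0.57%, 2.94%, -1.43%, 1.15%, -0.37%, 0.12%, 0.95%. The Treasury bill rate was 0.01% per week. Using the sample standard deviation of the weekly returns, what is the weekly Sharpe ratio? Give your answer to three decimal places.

r̄ = (0.57 + 2.94 − 1.43 + 1.15 − 0.37 + 0.12 + 0.95) / 7 = 0.5614%
Sample std dev = √[11.1833 / 6] = 1.3652%
Sharpe = (r̄ − rf) / σ = (0.5614 − 0.01) / 1.3652 = 0.5514 / 1.3652 = 0.4039

0.404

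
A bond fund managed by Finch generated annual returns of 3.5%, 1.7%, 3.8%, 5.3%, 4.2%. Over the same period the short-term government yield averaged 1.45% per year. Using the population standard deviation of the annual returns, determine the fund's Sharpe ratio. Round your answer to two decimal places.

μ = (3.5 + 1.7 + 3.8 + 5.3 + 4.2) / 5 = 3.7000%
Population std dev = √[6.8600 / 5] = 1.1713%
Sharpe = (μ − rf) / σ = (3.7000 − 1.45) / 1.1713 = 2.2500 / 1.1713 = 1.9209

1.92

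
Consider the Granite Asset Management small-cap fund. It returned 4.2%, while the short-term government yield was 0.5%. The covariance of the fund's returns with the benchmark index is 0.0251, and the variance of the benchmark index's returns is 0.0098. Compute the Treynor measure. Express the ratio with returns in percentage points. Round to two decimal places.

1.44

β = Cov / Var = 0.0251 / 0.0098 = 2.5612
Treynor = (Rp − Rf) / β = (4.2% − 0.5%) / 2.5612 = 3.70 / 2.5612 = 1.4446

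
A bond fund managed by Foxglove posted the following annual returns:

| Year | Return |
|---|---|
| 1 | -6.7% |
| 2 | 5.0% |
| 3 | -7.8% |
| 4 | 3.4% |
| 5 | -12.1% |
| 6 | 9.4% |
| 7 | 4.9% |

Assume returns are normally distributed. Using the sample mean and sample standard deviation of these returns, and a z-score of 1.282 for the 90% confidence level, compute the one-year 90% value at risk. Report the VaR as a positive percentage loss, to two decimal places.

r̄ = (-6.7 + 5 − 7.8 + 3.4 − 12.1 + 9.4 + 4.9) / 7 = -0.5571%
Σ(r − r̄)² = (-6.7 − (-0.5571))² + (5 − (-0.5571))² + … = 398.8971
sample σ = √(398.8971 / 6) = √66.4829 = 8.1537%
VaR = −(r̄ − z·σ) = −(-0.5571 − 1.282 × 8.1537) = −(-11.0101) = 11.0101%

11.01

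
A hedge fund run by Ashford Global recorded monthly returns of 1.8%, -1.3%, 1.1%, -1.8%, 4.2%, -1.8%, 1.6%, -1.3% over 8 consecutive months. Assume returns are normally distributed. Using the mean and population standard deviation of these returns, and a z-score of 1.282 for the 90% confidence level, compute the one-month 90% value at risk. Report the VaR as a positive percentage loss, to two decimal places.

Mean return μ = 2.50 / 8 = 0.3125%
Σ(r − μ)² = (1.8 − 0.3125)² + (-1.3 − 0.3125)² + … = 33.7288
σ = √[33.7288 / 8] = 2.0533%
VaR = −(μ − z·σ) = −(0.3125 − 1.282 × 2.0533) = −(-2.3198) = 2.3198%

2.32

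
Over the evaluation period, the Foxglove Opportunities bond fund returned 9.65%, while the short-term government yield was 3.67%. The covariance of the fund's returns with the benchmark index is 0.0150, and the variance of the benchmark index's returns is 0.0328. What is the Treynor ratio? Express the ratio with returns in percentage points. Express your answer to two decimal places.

13.08

β = Cov / Var = 0.0150 / 0.0328 = 0.4573
Treynor = (Rp − Rf) / β = (9.65% − 3.67%) / 0.4573 = 5.98 / 0.4573 = 13.0768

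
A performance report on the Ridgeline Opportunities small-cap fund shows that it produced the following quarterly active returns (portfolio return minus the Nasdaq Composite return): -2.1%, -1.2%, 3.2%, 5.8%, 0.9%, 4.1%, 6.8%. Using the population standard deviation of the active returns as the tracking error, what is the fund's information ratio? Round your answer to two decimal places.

Mean return r̄ = 17.50 / 7 = 2.5000%
Population σ = √[Σ(r − r̄)² / 7] = √[69.8400 / 7] = √9.9771 = 3.1587%
IR = r̄ / tracking error = 2.5000 / 3.1587 = 0.7915

0.79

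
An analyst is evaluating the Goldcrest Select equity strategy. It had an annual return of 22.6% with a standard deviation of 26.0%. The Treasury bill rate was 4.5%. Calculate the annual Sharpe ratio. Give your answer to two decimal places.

0.70

Sharpe = (Rp − Rf) / σp = (22.6% − 4.5%) / 26.0% = 18.10% / 26.0% = 0.6962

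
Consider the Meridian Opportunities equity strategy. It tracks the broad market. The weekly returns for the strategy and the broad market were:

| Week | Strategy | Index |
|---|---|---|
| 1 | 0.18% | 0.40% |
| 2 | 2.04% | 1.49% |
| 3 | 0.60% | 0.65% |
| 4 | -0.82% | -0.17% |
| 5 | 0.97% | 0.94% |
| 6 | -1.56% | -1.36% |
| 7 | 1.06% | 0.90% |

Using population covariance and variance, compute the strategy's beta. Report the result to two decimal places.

r̄p = 0.3529%,  r̄m = 0.4071%
Cov = Σ(rp − r̄p)(rm − r̄m) / 7 = 0.9461
Var(rm) = Σ(rm − r̄m)² / 7 = 0.7449
β = Cov / Var = 0.9461 / 0.7449 = 1.2701

1.27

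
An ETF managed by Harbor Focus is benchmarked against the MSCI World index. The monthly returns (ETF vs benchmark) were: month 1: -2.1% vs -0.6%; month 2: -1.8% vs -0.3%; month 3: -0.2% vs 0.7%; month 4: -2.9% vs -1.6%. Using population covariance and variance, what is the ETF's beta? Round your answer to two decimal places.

r̄p = -1.7500%,  r̄m = -0.4500%
Cov = Σ(rp − r̄p)(rm − r̄m) / 4 = 0.7875
Var(rm) = Σ(rm − r̄m)² / 4 = 0.6725
β = Cov / Var = 0.7875 / 0.6725 = 1.1710

1.17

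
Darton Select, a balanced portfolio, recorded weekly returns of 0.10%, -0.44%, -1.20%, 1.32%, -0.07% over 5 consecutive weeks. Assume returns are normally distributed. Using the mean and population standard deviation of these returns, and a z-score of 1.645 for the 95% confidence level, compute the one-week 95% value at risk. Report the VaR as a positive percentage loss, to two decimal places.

Mean return r̄ = -0.290 / 5 = -0.0580%
Population std dev = √[3.3741 / 5] = 0.8215%
VaR = −(r̄ − z·σ) = −(-0.0580 − 1.645 × 0.8215) = −(-1.4094) = 1.4094%

1.41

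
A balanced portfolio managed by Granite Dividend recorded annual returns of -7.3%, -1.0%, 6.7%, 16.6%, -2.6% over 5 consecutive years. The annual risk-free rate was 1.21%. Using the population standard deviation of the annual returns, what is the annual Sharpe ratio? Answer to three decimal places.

Mean return r̄ = 12.40 / 5 = 2.4800%
Σ(r − r̄)² = (-7.3 − 2.4800)² + (-1 − 2.4800)² + … = 350.7480
population σ = √(350.7480 / 5) = √70.1496 = 8.3755%
Sharpe = (r̄ − rf) / σ = (2.4800 − 1.21) / 8.3755 = 1.2700 / 8.3755 = 0.1516

0.152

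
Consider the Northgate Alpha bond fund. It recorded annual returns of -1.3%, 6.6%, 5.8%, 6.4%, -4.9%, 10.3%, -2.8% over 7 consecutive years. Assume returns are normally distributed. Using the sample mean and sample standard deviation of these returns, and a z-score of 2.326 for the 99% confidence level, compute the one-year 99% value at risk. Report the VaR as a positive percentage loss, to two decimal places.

r̄ = (-1.3 + 6.6 + 5.8 + 6.4 − 4.9 + 10.3 − 2.8) / 7 = 2.8714%
Σ(r − r̄)² = (-1.3 − 2.8714)² + (6.6 − 2.8714)² + (5.8 − 2.8714)² + … = 200.0743
σ = √[200.0743 / 6] = 5.7746%
VaR = −(r̄ − z·σ) = −(2.8714 − 2.326 × 5.7746) = −(-10.5603) = 10.5603%

10.56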